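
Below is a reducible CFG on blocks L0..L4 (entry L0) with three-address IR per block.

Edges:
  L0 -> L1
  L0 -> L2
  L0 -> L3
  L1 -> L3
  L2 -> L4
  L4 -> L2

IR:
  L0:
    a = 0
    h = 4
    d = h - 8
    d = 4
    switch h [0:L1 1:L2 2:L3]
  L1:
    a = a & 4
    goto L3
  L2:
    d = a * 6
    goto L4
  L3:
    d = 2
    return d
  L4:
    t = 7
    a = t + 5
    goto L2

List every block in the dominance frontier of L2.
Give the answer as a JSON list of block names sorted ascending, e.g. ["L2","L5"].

idom tree: L1←L0 L2←L0 L3←L0 L4←L2
Dom at joins:
  L2: preds {L0,L4}: {L0} ∩ {L0,L2,L4} = {L0}; idom=L0
  L3: preds {L0,L1}: {L0} ∩ {L0,L1} = {L0}; idom=L0

DF derivation:
  join L2 pred L0: · stop@L0
  join L2 pred L4: L4→L2 stop@L0
  join L3 pred L0: · stop@L0
  join L3 pred L1: L1 stop@L0
  DF(L0)=∅
  DF(L1)={L3}
  DF(L2)={L2}
  DF(L3)=∅
  DF(L4)={L2}

DF(L2) = ["L2"]

Answer: ["L2"]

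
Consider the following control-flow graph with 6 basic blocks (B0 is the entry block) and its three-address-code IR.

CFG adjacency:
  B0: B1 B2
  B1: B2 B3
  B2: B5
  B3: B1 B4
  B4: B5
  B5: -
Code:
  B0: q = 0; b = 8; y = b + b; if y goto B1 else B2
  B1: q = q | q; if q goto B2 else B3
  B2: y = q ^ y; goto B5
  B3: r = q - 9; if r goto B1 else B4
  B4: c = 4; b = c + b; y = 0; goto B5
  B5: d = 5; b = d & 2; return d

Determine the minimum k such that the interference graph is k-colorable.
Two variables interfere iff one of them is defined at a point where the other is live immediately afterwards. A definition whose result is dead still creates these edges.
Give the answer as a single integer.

Per-block:
  B0: def={b,q,y} ue=∅
  B1: def={q} ue={q}
  B2: def={y} ue={q,y}
  B3: def={r} ue={q}
  B4: def={b,c,y} ue={b}
  B5: def={b,d} ue=∅

Live sets:
  live B0: ∅→{b,q,y}
  live B1: {b,q,y}→{b,q,y}
  live B2: {q,y}→∅
  live B3: {b,q,y}→{b,q,y}
  live B4: {b}→∅
  live B5: ∅→∅

Interference:
  b — {c,d,q,r,y}
  c — {b}
  d — {b}
  q — {b,r,y}
  r — {b,q,y}
  y — {b,q,r}

Chromatic number:
  clique {b,q,r,y} ⇒ need ≥ 4
  4-colouring: R0={b}  R1={c,d,q}  R2={r}  R3={y}
  χ = 4

Answer: 4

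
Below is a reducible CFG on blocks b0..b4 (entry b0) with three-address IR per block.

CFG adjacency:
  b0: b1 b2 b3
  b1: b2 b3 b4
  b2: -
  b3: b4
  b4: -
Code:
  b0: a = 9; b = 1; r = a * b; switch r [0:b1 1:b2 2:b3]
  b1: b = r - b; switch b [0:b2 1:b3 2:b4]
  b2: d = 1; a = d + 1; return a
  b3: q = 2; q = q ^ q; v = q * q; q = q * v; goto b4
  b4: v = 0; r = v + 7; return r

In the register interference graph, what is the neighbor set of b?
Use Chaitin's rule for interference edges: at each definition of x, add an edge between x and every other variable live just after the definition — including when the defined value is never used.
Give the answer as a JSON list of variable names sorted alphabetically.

Answer: ["a", "r"]

Working:
Block summaries:
  b0 def {a,b,r} use ∅
  b1 def {b} use {b,r}
  b2 def {a,d} use ∅
  b3 def {q,v} use ∅
  b4 def {r,v} use ∅

Backward fixpoint:
  live b0: ∅→{b,r}
  live b1: {b,r}→∅
  live b2: ∅→∅
  live b3: ∅→∅
  live b4: ∅→∅

Conflict graph:
  a↔{b}
  b↔{a,r}
  d↔∅
  q↔{v}
  r↔{b}
  v↔{q}

N(b) = ["a", "r"]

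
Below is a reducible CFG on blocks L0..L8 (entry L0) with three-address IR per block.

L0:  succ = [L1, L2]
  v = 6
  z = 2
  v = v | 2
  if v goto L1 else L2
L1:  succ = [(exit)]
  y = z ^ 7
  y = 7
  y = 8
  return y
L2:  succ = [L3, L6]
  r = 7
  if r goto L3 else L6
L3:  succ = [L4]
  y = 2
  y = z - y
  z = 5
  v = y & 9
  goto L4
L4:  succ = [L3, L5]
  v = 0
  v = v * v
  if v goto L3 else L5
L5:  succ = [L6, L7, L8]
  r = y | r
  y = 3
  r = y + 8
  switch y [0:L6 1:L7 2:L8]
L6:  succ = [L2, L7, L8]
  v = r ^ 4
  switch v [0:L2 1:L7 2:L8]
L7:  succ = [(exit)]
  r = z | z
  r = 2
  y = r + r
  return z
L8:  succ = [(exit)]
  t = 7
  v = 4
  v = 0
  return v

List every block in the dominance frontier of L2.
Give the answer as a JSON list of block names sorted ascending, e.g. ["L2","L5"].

Answer: ["L2"]

Derivation:
idom tree: L1←L0 L2←L0 L3←L2 L4←L3 L5←L4 L6←L2 L7←L2 L8←L2
Dom∩ at merges:
  L2: preds {L0,L6}: {L0} ∩ {L0,L2,L6} = {L0}; idom=L0
  L3: preds {L2,L4}: {L0,L2} ∩ {L0,L2,L3,L4} = {L0,L2}; idom=L2
  L6: preds {L2,L5}: {L0,L2} ∩ {L0,L2,L3,L4,L5} = {L0,L2}; idom=L2
  L7: preds {L5,L6}: {L0,L2,L3,L4,L5} ∩ {L0,L2,L6} = {L0,L2}; idom=L2
  L8: preds {L5,L6}: {L0,L2,L3,L4,L5} ∩ {L0,L2,L6} = {L0,L2}; idom=L2

DF derivation:
  L2←L0: walk · to L0
  L2←L6: walk L6→L2 to L0
  L3←L2: walk · to L2
  L3←L4: walk L4→L3 to L2
  L6←L2: walk · to L2
  L6←L5: walk L5→L4→L3 to L2
  L7←L5: walk L5→L4→L3 to L2
  L7←L6: walk L6 to L2
  L8←L5: walk L5→L4→L3 to L2
  L8←L6: walk L6 to L2
  L0: DF=∅
  L1: DF=∅
  L2: DF={L2}
  L3: DF={L3,L6,L7,L8}
  L4: DF={L3,L6,L7,L8}
  L5: DF={L6,L7,L8}
  L6: DF={L2,L7,L8}
  L7: DF=∅
  L8: DF=∅

DF(L2) = ["L2"]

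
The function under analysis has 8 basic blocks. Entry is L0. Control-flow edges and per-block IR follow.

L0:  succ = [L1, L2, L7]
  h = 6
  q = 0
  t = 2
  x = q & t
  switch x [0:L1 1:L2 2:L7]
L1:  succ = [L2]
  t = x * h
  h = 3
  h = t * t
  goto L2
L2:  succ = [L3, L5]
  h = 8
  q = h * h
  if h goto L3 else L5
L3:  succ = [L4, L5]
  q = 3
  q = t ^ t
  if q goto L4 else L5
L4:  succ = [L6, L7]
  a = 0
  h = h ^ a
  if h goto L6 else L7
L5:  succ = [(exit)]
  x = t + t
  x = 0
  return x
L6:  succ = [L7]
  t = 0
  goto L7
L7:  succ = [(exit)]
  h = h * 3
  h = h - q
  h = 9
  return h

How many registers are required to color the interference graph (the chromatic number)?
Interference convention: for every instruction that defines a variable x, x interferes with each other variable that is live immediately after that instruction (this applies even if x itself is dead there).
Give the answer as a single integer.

def/use:
  L0 def {h,q,t,x} use ∅
  L1 def {h,t} use {h,x}
  L2 def {h,q} use ∅
  L3 def {q} use {t}
  L4 def {a,h} use {h}
  L5 def {x} use {t}
  L6 def {t} use ∅
  L7 def {h} use {h,q}

Live sets:
  live L0: ∅→{h,q,t,x}
  live L1: {h,x}→{t}
  live L2: {t}→{h,t}
  live L3: {h,t}→{h,q,t}
  live L4: {h,q}→{h,q}
  live L5: {t}→∅
  live L6: {h,q}→{h,q}
  live L7: {h,q}→∅

Interfere edges:
  a: {h,q}
  h: {a,q,t,x}
  q: {a,h,t,x}
  t: {h,q,x}
  x: {h,q,t}

Registers:
  {h,q,t,x} pairwise interfere (4-clique) ⇒ χ ≥ 4
  4-colouring: R0={h}  R1={q}  R2={a,t}  R3={x}
  χ = 4

Answer: 4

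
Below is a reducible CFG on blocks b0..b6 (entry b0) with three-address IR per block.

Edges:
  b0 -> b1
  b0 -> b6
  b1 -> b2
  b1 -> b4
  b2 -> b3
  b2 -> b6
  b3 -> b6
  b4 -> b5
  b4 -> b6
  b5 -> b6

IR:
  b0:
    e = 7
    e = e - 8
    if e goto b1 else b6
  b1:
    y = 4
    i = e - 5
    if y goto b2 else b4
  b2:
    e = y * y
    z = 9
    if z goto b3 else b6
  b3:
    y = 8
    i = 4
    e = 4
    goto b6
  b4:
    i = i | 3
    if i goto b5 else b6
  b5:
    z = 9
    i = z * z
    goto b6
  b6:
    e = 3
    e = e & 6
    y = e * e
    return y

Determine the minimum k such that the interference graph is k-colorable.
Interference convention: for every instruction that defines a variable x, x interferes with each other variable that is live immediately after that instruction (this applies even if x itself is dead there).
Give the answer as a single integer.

Answer: 2

Derivation:
def/use:
  b0 def {e} use ∅
  b1 def {i,y} use {e}
  b2 def {e,z} use {y}
  b3 def {e,i,y} use ∅
  b4 def {i} use {i}
  b5 def {i,z} use ∅
  b6 def {e,y} use ∅

Live sets:
  live b0: ∅→{e}
  live b1: {e}→{i,y}
  live b2: {y}→∅
  live b3: ∅→∅
  live b4: {i}→∅
  live b5: ∅→∅
  live b6: ∅→∅

Interfere edges:
  e: {y}
  i: {y}
  y: {e,i}
  z: ∅

Registers:
  {e,y} pairwise interfere (2-clique) ⇒ χ ≥ 2
  assign e→R1 i→R1 y→R0 z→R0 — no edge inside a register ⇒ χ ≤ 2
  χ = 2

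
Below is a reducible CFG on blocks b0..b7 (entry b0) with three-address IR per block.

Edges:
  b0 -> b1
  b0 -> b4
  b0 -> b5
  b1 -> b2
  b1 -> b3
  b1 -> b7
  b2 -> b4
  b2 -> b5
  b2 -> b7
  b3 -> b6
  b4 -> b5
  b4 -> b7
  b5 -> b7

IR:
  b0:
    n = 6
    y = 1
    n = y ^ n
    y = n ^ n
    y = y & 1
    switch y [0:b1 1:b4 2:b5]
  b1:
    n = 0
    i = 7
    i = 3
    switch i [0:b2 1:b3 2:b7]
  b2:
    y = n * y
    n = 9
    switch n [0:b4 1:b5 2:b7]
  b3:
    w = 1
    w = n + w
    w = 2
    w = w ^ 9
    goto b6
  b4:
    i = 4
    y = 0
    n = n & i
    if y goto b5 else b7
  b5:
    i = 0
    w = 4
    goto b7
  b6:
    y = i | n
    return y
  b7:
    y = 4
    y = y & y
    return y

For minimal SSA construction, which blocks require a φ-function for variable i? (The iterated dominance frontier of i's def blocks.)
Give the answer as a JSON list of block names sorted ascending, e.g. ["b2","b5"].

Answer: ["b4", "b5", "b7"]

Derivation:
idom tree: b1←b0 b2←b1 b3←b1 b4←b0 b5←b0 b6←b3 b7←b0
Join-block Dom:
  b4: preds {b0,b2}: {b0} ∩ {b0,b1,b2} = {b0}; idom=b0
  b5: preds {b0,b2,b4}: {b0} ∩ {b0,b1,b2} ∩ {b0,b4} = {b0}; idom=b0
  b7: preds {b1,b2,b4,b5}: {b0,b1} ∩ {b0,b1,b2} ∩ {b0,b4} ∩ {b0,b5} = {b0}; idom=b0

DF derivation:
  b4←b0: walk · to b0
  b4←b2: walk b2→b1 to b0
  b5←b0: walk · to b0
  b5←b2: walk b2→b1 to b0
  b5←b4: walk b4 to b0
  b7←b1: walk b1 to b0
  b7←b2: walk b2→b1 to b0
  b7←b4: walk b4 to b0
  b7←b5: walk b5 to b0
  b0: DF=∅
  b1: DF={b4,b5,b7}
  b2: DF={b4,b5,b7}
  b3: DF=∅
  b4: DF={b5,b7}
  b5: DF={b7}
  b6: DF=∅
  b7: DF=∅

φ for i: defs {b1,b4,b5}
  DF⁺ = {b4,b5,b7}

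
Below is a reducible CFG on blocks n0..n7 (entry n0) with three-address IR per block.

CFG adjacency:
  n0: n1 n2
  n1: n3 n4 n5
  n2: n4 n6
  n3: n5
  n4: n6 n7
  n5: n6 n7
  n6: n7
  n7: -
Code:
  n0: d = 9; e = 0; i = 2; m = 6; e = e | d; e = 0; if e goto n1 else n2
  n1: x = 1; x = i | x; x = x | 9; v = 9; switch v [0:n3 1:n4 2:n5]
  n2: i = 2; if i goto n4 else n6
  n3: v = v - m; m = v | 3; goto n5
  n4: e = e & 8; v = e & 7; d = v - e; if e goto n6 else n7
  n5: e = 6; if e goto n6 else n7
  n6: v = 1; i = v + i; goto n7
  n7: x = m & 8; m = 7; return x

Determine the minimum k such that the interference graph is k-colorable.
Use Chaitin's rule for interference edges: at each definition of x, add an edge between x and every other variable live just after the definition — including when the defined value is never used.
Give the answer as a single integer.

Answer: 4

Working:
Block summaries:
  n0: {d,e,i,m} / ∅
  n1: {v,x} / {i}
  n2: {i} / ∅
  n3: {m,v} / {m,v}
  n4: {d,e,v} / {e}
  n5: {e} / ∅
  n6: {i,v} / {i}
  n7: {m,x} / {m}

Backward fixpoint:
  n0: in=∅ out={e,i,m}
  n1: in={e,i,m} out={e,i,m,v}
  n2: in={e,m} out={e,i,m}
  n3: in={i,m,v} out={i,m}
  n4: in={e,i,m} out={i,m}
  n5: in={i,m} out={i,m}
  n6: in={i,m} out={m}
  n7: in={m} out=∅

Conflict graph:
  d — {e,i,m}
  e — {d,i,m,v,x}
  i — {d,e,m,v,x}
  m — {d,e,i,v,x}
  v — {e,i,m}
  x — {e,i,m}

Registers:
  {d,e,i,m} pairwise interfere (4-clique) ⇒ χ ≥ 4
  4-colouring: R0={e}  R1={i}  R2={m}  R3={d,v,x}
  χ = 4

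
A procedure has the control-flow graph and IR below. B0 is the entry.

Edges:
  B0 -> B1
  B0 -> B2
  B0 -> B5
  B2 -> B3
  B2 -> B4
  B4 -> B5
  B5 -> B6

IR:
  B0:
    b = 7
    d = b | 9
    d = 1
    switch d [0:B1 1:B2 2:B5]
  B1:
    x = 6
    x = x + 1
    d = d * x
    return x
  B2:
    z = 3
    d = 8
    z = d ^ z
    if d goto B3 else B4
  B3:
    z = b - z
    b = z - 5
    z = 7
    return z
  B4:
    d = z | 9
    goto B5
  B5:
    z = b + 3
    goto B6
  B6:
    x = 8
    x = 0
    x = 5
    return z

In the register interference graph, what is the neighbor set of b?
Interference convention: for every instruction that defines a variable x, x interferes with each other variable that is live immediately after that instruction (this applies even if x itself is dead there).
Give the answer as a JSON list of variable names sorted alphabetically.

Answer: ["d", "z"]

Working:
Block summaries:
  B0 def {b,d} use ∅
  B1 def {d,x} use {d}
  B2 def {d,z} use ∅
  B3 def {b,z} use {b,z}
  B4 def {d} use {z}
  B5 def {z} use {b}
  B6 def {x} use {z}

Backward fixpoint:
  live B0: ∅→{b,d}
  live B1: {d}→∅
  live B2: {b}→{b,z}
  live B3: {b,z}→∅
  live B4: {b,z}→{b}
  live B5: {b}→{z}
  live B6: {z}→∅

Interfere edges:
  b: {d,z}
  d: {b,x,z}
  x: {d,z}
  z: {b,d,x}

N(b) = ["d", "z"]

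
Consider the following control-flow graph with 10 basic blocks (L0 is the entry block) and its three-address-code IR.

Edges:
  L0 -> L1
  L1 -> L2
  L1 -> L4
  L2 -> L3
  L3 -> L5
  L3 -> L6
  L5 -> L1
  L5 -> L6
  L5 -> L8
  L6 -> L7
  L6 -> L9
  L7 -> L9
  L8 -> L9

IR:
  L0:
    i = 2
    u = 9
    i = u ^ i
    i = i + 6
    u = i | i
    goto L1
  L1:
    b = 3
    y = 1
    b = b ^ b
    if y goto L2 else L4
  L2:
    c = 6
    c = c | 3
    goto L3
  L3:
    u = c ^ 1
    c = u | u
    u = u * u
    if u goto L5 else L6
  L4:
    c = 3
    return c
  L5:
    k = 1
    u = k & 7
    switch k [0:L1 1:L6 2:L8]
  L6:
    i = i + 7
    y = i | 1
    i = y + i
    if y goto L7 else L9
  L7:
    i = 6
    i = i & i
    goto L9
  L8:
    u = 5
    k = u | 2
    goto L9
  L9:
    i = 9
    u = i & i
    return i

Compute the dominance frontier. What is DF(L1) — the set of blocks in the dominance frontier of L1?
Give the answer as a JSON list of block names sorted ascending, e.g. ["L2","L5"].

idom tree: L1←L0 L2←L1 L3←L2 L4←L1 L5←L3 L6←L3 L7←L6 L8←L5 L9←L3
Dom at joins:
  L1: preds {L0,L5}: {L0} ∩ {L0,L1,L2,L3,L5} = {L0}; idom=L0
  L6: preds {L3,L5}: {L0,L1,L2,L3} ∩ {L0,L1,L2,L3,L5} = {L0,L1,L2,L3}; idom=L3
  L9: preds {L6,L7,L8}: {L0,L1,L2,L3,L6} ∩ {L0,L1,L2,L3,L6,L7} ∩ {L0,L1,L2,L3,L5,L8} = {L0,L1,L2,L3}; idom=L3

Frontier:
  L1←L0: walk · to L0
  L1←L5: walk L5→L3→L2→L1 to L0
  L6←L3: walk · to L3
  L6←L5: walk L5 to L3
  L9←L6: walk L6 to L3
  L9←L7: walk L7→L6 to L3
  L9←L8: walk L8→L5 to L3
  L0: DF=∅
  L1: DF={L1}
  L2: DF={L1}
  L3: DF={L1}
  L4: DF=∅
  L5: DF={L1,L6,L9}
  L6: DF={L9}
  L7: DF={L9}
  L8: DF={L9}
  L9: DF=∅

DF(L1) = ["L1"]

Answer: ["L1"]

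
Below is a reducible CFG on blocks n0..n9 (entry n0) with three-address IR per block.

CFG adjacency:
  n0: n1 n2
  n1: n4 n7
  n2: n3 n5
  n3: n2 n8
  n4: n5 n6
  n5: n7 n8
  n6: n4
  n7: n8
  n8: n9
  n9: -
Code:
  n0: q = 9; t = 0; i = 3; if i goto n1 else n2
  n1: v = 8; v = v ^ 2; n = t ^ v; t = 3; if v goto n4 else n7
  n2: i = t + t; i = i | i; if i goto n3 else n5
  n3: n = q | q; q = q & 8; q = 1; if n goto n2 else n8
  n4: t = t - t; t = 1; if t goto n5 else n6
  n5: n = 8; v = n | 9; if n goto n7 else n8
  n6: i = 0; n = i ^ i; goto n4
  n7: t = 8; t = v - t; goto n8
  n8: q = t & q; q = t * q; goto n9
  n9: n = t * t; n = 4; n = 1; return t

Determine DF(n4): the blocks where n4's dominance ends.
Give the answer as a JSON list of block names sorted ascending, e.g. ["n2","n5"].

idom tree: n1←n0 n2←n0 n3←n2 n4←n1 n5←n0 n6←n4 n7←n0 n8←n0 n9←n8
Dom∩ at merges:
  n2: preds {n0,n3}: {n0} ∩ {n0,n2,n3} = {n0}; idom=n0
  n4: preds {n1,n6}: {n0,n1} ∩ {n0,n1,n4,n6} = {n0,n1}; idom=n1
  n5: preds {n2,n4}: {n0,n2} ∩ {n0,n1,n4} = {n0}; idom=n0
  n7: preds {n1,n5}: {n0,n1} ∩ {n0,n5} = {n0}; idom=n0
  n8: preds {n3,n5,n7}: {n0,n2,n3} ∩ {n0,n5} ∩ {n0,n7} = {n0}; idom=n0

DF derivation:
  n2←n0: walk · to n0
  n2←n3: walk n3→n2 to n0
  n4←n1: walk · to n1
  n4←n6: walk n6→n4 to n1
  n5←n2: walk n2 to n0
  n5←n4: walk n4→n1 to n0
  n7←n1: walk n1 to n0
  n7←n5: walk n5 to n0
  n8←n3: walk n3→n2 to n0
  n8←n5: walk n5 to n0
  n8←n7: walk n7 to n0
  DF(n0)=∅
  DF(n1)={n5,n7}
  DF(n2)={n2,n5,n8}
  DF(n3)={n2,n8}
  DF(n4)={n4,n5}
  DF(n5)={n7,n8}
  DF(n6)={n4}
  DF(n7)={n8}
  DF(n8)=∅
  DF(n9)=∅

DF(n4) = ["n4", "n5"]

Answer: ["n4", "n5"]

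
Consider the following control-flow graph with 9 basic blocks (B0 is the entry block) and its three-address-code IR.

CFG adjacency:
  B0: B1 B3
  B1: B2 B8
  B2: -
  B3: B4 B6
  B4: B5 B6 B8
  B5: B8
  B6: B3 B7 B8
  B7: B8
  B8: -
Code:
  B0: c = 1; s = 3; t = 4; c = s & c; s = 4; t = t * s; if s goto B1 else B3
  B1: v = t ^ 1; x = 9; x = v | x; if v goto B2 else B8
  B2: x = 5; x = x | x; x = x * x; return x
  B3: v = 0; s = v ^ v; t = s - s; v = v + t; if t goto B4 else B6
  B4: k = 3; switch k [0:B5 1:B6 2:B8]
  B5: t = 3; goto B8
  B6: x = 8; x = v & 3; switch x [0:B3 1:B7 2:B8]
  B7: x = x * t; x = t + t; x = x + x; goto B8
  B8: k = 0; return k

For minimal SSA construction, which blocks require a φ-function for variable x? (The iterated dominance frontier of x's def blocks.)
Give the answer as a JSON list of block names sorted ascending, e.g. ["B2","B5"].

idom tree: B1←B0 B2←B1 B3←B0 B4←B3 B5←B4 B6←B3 B7←B6 B8←B0
Join-block Dom:
  B3: preds {B0,B6}: {B0} ∩ {B0,B3,B6} = {B0}; idom=B0
  B6: preds {B3,B4}: {B0,B3} ∩ {B0,B3,B4} = {B0,B3}; idom=B3
  B8: preds {B1,B4,B5,B6,B7}: {B0,B1} ∩ {B0,B3,B4} ∩ {B0,B3,B4,B5} ∩ {B0,B3,B6} ∩ {B0,B3,B6,B7} = {B0}; idom=B0

DF derivation:
  B3←B0: walk · to B0
  B3←B6: walk B6→B3 to B0
  B6←B3: walk · to B3
  B6←B4: walk B4 to B3
  B8←B1: walk B1 to B0
  B8←B4: walk B4→B3 to B0
  B8←B5: walk B5→B4→B3 to B0
  B8←B6: walk B6→B3 to B0
  B8←B7: walk B7→B6→B3 to B0
  B0 → ∅
  B1 → {B8}
  B2 → ∅
  B3 → {B3,B8}
  B4 → {B6,B8}
  B5 → {B8}
  B6 → {B3,B8}
  B7 → {B8}
  B8 → ∅

φ for x: defs {B1,B2,B6,B7}
  DF⁺ = {B3,B8}

Answer: ["B3", "B8"]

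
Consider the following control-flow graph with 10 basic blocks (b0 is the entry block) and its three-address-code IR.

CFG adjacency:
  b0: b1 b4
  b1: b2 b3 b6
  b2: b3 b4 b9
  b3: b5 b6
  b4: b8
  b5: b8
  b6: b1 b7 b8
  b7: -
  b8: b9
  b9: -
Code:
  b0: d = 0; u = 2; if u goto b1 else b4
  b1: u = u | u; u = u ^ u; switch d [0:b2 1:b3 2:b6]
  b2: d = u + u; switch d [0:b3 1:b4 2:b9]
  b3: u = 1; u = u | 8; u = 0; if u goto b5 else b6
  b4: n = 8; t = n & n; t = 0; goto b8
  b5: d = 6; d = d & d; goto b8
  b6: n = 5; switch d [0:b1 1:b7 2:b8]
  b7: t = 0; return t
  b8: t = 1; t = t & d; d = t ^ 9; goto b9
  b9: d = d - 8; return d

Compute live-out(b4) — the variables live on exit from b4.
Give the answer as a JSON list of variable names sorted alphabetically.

Block summaries:
  b0: {d,u} / ∅
  b1: {u} / {d,u}
  b2: {d} / {u}
  b3: {u} / ∅
  b4: {n,t} / ∅
  b5: {d} / ∅
  b6: {n} / {d}
  b7: {t} / ∅
  b8: {d,t} / {d}
  b9: {d} / {d}

Backward fixpoint:
  live b0: ∅→{d,u}
  live b1: {d,u}→{d,u}
  live b2: {u}→{d}
  live b3: {d}→{d,u}
  live b4: {d}→{d}
  live b5: ∅→{d}
  live b6: {d,u}→{d,u}
  live b7: ∅→∅
  live b8: {d}→{d}
  live b9: {d}→∅

live-out(b4) = ["d"]

Answer: ["d"]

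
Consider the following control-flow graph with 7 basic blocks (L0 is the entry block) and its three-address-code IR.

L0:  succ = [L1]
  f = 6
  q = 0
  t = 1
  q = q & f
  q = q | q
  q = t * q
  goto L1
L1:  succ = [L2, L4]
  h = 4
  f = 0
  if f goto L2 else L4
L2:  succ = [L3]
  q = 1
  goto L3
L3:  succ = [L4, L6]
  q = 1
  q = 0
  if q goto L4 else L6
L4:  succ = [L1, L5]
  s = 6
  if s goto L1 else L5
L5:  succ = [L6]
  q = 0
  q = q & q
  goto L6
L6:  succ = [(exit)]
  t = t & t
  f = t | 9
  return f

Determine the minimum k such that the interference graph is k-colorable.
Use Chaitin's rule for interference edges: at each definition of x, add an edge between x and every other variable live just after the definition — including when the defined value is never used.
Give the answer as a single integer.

Per-block:
  L0 def {f,q,t} use ∅
  L1 def {f,h} use ∅
  L2 def {q} use ∅
  L3 def {q} use ∅
  L4 def {s} use ∅
  L5 def {q} use ∅
  L6 def {f,t} use {t}

Liveness:
  L0: in=∅ out={t}
  L1: in={t} out={t}
  L2: in={t} out={t}
  L3: in={t} out={t}
  L4: in={t} out={t}
  L5: in={t} out={t}
  L6: in={t} out=∅

Interference:
  f: {q,t}
  h: {t}
  q: {f,t}
  s: {t}
  t: {f,h,q,s}

Registers:
  {f,q,t} pairwise interfere (3-clique) ⇒ χ ≥ 3
  3-colouring: c0={t}  c1={f,h,s}  c2={q}
  χ = 3

Answer: 3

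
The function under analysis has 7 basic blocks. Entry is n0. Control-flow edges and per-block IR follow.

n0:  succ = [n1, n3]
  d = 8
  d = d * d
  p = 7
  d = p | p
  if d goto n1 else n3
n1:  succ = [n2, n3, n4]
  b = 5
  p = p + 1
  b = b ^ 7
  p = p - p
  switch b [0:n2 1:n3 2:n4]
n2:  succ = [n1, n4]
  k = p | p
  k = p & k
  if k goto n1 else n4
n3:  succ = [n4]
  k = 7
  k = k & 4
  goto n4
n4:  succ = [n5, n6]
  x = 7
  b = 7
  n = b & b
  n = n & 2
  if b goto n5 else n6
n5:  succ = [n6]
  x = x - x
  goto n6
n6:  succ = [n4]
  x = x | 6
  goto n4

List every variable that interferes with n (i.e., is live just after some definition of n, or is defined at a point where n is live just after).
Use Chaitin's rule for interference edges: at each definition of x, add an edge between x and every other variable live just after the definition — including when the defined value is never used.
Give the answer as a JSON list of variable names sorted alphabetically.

def/use:
  n0: def={d,p} ue=∅
  n1: def={b,p} ue={p}
  n2: def={k} ue={p}
  n3: def={k} ue=∅
  n4: def={b,n,x} ue=∅
  n5: def={x} ue={x}
  n6: def={x} ue={x}

Backward fixpoint:
  n0 li=∅ lo={p}
  n1 li={p} lo={p}
  n2 li={p} lo={p}
  n3 li=∅ lo=∅
  n4 li=∅ lo={x}
  n5 li={x} lo={x}
  n6 li={x} lo=∅

Conflict graph:
  b↔{n,p,x}
  d↔{p}
  k↔{p}
  n↔{b,x}
  p↔{b,d,k}
  x↔{b,n}

N(n) = ["b", "x"]

Answer: ["b", "x"]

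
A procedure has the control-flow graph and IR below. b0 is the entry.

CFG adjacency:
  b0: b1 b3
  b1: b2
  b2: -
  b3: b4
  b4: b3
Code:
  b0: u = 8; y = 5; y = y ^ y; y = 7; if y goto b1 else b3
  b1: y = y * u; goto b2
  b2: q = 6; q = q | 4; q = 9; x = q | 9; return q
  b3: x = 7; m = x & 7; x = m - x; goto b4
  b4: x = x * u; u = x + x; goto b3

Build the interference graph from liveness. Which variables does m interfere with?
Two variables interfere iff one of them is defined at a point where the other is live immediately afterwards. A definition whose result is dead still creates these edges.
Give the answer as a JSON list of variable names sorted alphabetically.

Per-block:
  b0: def={u,y} ue=∅
  b1: def={y} ue={u,y}
  b2: def={q,x} ue=∅
  b3: def={m,x} ue=∅
  b4: def={u,x} ue={u,x}

Live sets:
  b0: in=∅ out={u,y}
  b1: in={u,y} out=∅
  b2: in=∅ out=∅
  b3: in={u} out={u,x}
  b4: in={u,x} out={u}

Conflict graph:
  m — {u,x}
  q — {x}
  u — {m,x,y}
  x — {m,q,u}
  y — {u}

N(m) = ["u", "x"]

Answer: ["u", "x"]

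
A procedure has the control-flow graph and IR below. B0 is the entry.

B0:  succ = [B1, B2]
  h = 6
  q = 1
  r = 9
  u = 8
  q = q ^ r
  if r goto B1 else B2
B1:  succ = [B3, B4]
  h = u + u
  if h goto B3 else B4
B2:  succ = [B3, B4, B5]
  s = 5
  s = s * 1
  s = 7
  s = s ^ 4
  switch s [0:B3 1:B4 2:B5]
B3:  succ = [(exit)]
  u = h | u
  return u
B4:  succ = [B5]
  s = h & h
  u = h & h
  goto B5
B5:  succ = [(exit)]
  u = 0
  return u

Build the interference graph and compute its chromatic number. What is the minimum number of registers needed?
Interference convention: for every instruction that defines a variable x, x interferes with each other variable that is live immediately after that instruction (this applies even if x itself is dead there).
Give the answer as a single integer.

Per-block:
  B0 def {h,q,r,u} use ∅
  B1 def {h} use {u}
  B2 def {s} use ∅
  B3 def {u} use {h,u}
  B4 def {s,u} use {h}
  B5 def {u} use ∅

Backward fixpoint:
  B0 li=∅ lo={h,u}
  B1 li={u} lo={h,u}
  B2 li={h,u} lo={h,u}
  B3 li={h,u} lo=∅
  B4 li={h} lo=∅
  B5 li=∅ lo=∅

Interfere edges:
  h: {q,r,s,u}
  q: {h,r,u}
  r: {h,q,u}
  s: {h,u}
  u: {h,q,r,s}

Registers:
  clique {h,q,r,u} ⇒ need ≥ 4
  assign h→r0 q→r2 r→r3 s→r2 u→r1 — no edge inside a register ⇒ χ ≤ 4
  χ = 4

Answer: 4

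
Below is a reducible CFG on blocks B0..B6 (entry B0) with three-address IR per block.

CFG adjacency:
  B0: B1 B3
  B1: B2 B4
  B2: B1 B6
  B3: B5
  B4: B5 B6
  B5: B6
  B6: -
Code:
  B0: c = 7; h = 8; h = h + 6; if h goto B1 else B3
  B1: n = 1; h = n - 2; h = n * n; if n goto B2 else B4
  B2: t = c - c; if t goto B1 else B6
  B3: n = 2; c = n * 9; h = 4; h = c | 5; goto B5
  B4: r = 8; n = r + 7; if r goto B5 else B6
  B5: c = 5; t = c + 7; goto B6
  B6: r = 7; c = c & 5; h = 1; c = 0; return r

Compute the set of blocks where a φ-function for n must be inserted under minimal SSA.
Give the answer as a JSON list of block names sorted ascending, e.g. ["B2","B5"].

idom tree: B1←B0 B2←B1 B3←B0 B4←B1 B5←B0 B6←B0
Join-block Dom:
  B1: preds {B0,B2}: {B0} ∩ {B0,B1,B2} = {B0}; idom=B0
  B5: preds {B3,B4}: {B0,B3} ∩ {B0,B1,B4} = {B0}; idom=B0
  B6: preds {B2,B4,B5}: {B0,B1,B2} ∩ {B0,B1,B4} ∩ {B0,B5} = {B0}; idom=B0

Frontier:
  B1←B0: walk · to B0
  B1←B2: walk B2→B1 to B0
  B5←B3: walk B3 to B0
  B5←B4: walk B4→B1 to B0
  B6←B2: walk B2→B1 to B0
  B6←B4: walk B4→B1 to B0
  B6←B5: walk B5 to B0
  B0: DF=∅
  B1: DF={B1,B5,B6}
  B2: DF={B1,B6}
  B3: DF={B5}
  B4: DF={B5,B6}
  B5: DF={B6}
  B6: DF=∅

φ for n: defs {B1,B3,B4}
  DF⁺ = {B1,B5,B6}

Answer: ["B1", "B5", "B6"]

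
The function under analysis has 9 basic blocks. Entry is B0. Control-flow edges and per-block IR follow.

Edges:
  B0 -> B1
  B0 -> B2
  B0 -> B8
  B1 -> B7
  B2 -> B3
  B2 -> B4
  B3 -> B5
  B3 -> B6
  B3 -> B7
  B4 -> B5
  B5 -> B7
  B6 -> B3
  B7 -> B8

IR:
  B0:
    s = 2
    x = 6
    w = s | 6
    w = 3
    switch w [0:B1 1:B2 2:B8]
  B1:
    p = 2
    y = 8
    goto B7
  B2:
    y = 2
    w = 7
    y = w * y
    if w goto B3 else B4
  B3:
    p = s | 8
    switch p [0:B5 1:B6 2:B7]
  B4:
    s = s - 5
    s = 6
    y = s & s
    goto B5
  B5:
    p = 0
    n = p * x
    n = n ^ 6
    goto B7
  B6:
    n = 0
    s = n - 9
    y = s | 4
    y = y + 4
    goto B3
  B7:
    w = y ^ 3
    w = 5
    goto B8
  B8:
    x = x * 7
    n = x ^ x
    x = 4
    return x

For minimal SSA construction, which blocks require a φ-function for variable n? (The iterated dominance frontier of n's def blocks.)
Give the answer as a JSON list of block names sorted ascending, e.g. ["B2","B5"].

Answer: ["B3", "B5", "B7", "B8"]

Analysis:
idom tree: B1←B0 B2←B0 B3←B2 B4←B2 B5←B2 B6←B3 B7←B0 B8←B0
Dom at joins:
  B3: preds {B2,B6}: {B0,B2} ∩ {B0,B2,B3,B6} = {B0,B2}; idom=B2
  B5: preds {B3,B4}: {B0,B2,B3} ∩ {B0,B2,B4} = {B0,B2}; idom=B2
  B7: preds {B1,B3,B5}: {B0,B1} ∩ {B0,B2,B3} ∩ {B0,B2,B5} = {B0}; idom=B0
  B8: preds {B0,B7}: {B0} ∩ {B0,B7} = {B0}; idom=B0

Frontier:
  B3←B2: walk · to B2
  B3←B6: walk B6→B3 to B2
  B5←B3: walk B3 to B2
  B5←B4: walk B4 to B2
  B7←B1: walk B1 to B0
  B7←B3: walk B3→B2 to B0
  B7←B5: walk B5→B2 to B0
  B8←B0: walk · to B0
  B8←B7: walk B7 to B0
  B0 → ∅
  B1 → {B7}
  B2 → {B7}
  B3 → {B3,B5,B7}
  B4 → {B5}
  B5 → {B7}
  B6 → {B3}
  B7 → {B8}
  B8 → ∅

φ for n: defs {B5,B6,B8}
  DF⁺ = {B3,B5,B7,B8}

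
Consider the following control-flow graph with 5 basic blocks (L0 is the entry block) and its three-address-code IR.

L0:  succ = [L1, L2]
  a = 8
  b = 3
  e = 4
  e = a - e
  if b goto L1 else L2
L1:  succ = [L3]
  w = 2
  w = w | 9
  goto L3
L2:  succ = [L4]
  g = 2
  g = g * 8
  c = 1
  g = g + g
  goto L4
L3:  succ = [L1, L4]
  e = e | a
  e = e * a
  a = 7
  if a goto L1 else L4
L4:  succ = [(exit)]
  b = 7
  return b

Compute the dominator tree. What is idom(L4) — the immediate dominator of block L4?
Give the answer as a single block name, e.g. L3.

idom tree: L1←L0 L2←L0 L3←L1 L4←L0
Dom∩ at merges:
  L1: preds {L0,L3}: {L0} ∩ {L0,L1,L3} = {L0}; idom=L0
  L4: preds {L2,L3}: {L0,L2} ∩ {L0,L1,L3} = {L0}; idom=L0

idom(L4) = L0

Answer: L0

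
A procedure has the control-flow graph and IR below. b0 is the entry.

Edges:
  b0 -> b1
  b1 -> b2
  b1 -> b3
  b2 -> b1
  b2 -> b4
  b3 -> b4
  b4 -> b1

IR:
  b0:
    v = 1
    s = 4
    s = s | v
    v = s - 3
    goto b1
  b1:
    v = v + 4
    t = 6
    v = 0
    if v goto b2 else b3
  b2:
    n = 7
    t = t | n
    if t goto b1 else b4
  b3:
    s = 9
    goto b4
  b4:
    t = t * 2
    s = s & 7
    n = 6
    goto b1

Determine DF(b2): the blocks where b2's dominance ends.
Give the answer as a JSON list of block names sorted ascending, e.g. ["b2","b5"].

idom tree: b1←b0 b2←b1 b3←b1 b4←b1
Dom∩ at merges:
  b1: preds {b0,b2,b4}: {b0} ∩ {b0,b1,b2} ∩ {b0,b1,b4} = {b0}; idom=b0
  b4: preds {b2,b3}: {b0,b1,b2} ∩ {b0,b1,b3} = {b0,b1}; idom=b1

DF derivation:
  b1←b0: walk · to b0
  b1←b2: walk b2→b1 to b0
  b1←b4: walk b4→b1 to b0
  b4←b2: walk b2 to b1
  b4←b3: walk b3 to b1
  b0 → ∅
  b1 → {b1}
  b2 → {b1,b4}
  b3 → {b4}
  b4 → {b1}

DF(b2) = ["b1", "b4"]

Answer: ["b1", "b4"]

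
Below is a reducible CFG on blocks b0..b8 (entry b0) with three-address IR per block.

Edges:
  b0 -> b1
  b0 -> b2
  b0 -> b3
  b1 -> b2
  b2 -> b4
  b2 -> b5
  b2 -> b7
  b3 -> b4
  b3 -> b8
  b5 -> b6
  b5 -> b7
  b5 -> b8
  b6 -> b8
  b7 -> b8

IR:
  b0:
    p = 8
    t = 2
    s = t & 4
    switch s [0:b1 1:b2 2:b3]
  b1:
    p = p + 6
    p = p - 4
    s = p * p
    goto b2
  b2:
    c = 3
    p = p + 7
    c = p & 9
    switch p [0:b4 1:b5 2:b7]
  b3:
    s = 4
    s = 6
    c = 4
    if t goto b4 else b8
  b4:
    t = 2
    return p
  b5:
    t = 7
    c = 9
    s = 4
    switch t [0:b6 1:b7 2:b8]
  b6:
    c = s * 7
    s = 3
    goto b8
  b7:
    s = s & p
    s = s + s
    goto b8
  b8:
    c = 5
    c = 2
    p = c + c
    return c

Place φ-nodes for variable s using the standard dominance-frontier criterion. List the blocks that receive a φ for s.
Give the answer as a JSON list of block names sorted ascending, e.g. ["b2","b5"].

Answer: ["b2", "b4", "b7", "b8"]

Working:
idom tree: b1←b0 b2←b0 b3←b0 b4←b0 b5←b2 b6←b5 b7←b2 b8←b0
Dom∩ at merges:
  b2: preds {b0,b1}: {b0} ∩ {b0,b1} = {b0}; idom=b0
  b4: preds {b2,b3}: {b0,b2} ∩ {b0,b3} = {b0}; idom=b0
  b7: preds {b2,b5}: {b0,b2} ∩ {b0,b2,b5} = {b0,b2}; idom=b2
  b8: preds {b3,b5,b6,b7}: {b0,b3} ∩ {b0,b2,b5} ∩ {b0,b2,b5,b6} ∩ {b0,b2,b7} = {b0}; idom=b0

DF derivation:
  join b2 pred b0: · stop@b0
  join b2 pred b1: b1 stop@b0
  join b4 pred b2: b2 stop@b0
  join b4 pred b3: b3 stop@b0
  join b7 pred b2: · stop@b2
  join b7 pred b5: b5 stop@b2
  join b8 pred b3: b3 stop@b0
  join b8 pred b5: b5→b2 stop@b0
  join b8 pred b6: b6→b5→b2 stop@b0
  join b8 pred b7: b7→b2 stop@b0
  b0 → ∅
  b1 → {b2}
  b2 → {b4,b8}
  b3 → {b4,b8}
  b4 → ∅
  b5 → {b7,b8}
  b6 → {b8}
  b7 → {b8}
  b8 → ∅

φ for s: defs {b0,b1,b3,b5,b6,b7}
  DF⁺ = {b2,b4,b7,b8}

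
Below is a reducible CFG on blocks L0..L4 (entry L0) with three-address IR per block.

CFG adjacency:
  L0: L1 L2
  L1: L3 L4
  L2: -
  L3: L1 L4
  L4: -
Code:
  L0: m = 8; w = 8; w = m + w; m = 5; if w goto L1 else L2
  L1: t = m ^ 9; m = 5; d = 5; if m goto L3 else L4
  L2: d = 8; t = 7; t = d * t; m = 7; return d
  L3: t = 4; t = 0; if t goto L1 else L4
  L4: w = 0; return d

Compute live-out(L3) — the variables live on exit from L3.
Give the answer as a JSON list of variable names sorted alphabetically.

Answer: ["d", "m"]

Analysis:
Per-block:
  L0: def={m,w} ue=∅
  L1: def={d,m,t} ue={m}
  L2: def={d,m,t} ue=∅
  L3: def={t} ue=∅
  L4: def={w} ue={d}

Live sets:
  L0 li=∅ lo={m}
  L1 li={m} lo={d,m}
  L2 li=∅ lo=∅
  L3 li={d,m} lo={d,m}
  L4 li={d} lo=∅

live-out(L3) = ["d", "m"]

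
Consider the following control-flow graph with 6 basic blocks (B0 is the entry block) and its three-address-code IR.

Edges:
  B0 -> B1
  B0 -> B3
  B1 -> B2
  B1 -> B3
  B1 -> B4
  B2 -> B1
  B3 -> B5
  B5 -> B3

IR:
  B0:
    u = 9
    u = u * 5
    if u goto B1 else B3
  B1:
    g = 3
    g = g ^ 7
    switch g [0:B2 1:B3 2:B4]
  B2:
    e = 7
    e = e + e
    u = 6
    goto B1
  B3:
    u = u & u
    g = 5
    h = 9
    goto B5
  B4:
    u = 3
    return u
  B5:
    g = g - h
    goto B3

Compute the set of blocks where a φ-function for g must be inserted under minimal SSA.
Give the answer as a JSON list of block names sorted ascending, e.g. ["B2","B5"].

Answer: ["B1", "B3"]

Working:
idom tree: B1←B0 B2←B1 B3←B0 B4←B1 B5←B3
Dom∩ at merges:
  B1: preds {B0,B2}: {B0} ∩ {B0,B1,B2} = {B0}; idom=B0
  B3: preds {B0,B1,B5}: {B0} ∩ {B0,B1} ∩ {B0,B3,B5} = {B0}; idom=B0

DF walk-up:
  join B1 pred B0: · stop@B0
  join B1 pred B2: B2→B1 stop@B0
  join B3 pred B0: · stop@B0
  join B3 pred B1: B1 stop@B0
  join B3 pred B5: B5→B3 stop@B0
  DF(B0)=∅
  DF(B1)={B1,B3}
  DF(B2)={B1}
  DF(B3)={B3}
  DF(B4)=∅
  DF(B5)={B3}

φ for g: defs {B1,B3,B5}
  DF⁺ = {B1,B3}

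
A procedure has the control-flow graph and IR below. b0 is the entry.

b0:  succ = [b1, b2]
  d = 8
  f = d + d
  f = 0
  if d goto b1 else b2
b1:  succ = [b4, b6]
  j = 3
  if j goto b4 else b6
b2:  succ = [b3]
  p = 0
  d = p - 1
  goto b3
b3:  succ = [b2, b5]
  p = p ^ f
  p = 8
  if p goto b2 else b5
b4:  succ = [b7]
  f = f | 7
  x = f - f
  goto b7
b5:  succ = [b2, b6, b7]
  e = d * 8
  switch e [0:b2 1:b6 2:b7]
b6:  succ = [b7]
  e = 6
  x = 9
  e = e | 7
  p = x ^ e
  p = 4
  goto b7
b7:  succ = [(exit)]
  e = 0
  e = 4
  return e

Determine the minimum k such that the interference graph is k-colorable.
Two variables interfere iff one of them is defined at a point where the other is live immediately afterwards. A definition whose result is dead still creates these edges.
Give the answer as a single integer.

Per-block:
  b0 def {d,f} use ∅
  b1 def {j} use ∅
  b2 def {d,p} use ∅
  b3 def {p} use {f,p}
  b4 def {f,x} use {f}
  b5 def {e} use {d}
  b6 def {e,p,x} use ∅
  b7 def {e} use ∅

Backward fixpoint:
  b0 li=∅ lo={f}
  b1 li={f} lo={f}
  b2 li={f} lo={d,f,p}
  b3 li={d,f,p} lo={d,f}
  b4 li={f} lo=∅
  b5 li={d,f} lo={f}
  b6 li=∅ lo=∅
  b7 li=∅ lo=∅

Conflict graph:
  d: {f,p}
  e: {f,x}
  f: {d,e,j,p}
  j: {f}
  p: {d,f}
  x: {e}

Chromatic number:
  {d,f,p} pairwise interfere (3-clique) ⇒ χ ≥ 3
  3-colouring: r0={f,x}  r1={d,e,j}  r2={p}
  χ = 3

Answer: 3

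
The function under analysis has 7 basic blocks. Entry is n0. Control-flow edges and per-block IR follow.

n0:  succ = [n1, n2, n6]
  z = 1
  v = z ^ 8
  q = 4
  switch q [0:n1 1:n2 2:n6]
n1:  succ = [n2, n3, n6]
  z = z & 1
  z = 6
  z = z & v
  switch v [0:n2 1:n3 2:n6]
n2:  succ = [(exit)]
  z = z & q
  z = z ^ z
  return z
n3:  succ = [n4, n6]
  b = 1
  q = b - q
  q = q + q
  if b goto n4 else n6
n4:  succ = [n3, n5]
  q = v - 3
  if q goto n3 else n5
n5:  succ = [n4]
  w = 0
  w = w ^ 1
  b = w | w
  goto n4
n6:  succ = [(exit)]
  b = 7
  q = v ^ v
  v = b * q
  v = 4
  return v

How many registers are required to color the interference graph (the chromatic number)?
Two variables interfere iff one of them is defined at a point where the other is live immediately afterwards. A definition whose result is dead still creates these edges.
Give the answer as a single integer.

Block summaries:
  n0: def={q,v,z} ue=∅
  n1: def={z} ue={v,z}
  n2: def={z} ue={q,z}
  n3: def={b,q} ue={q}
  n4: def={q} ue={v}
  n5: def={b,w} ue=∅
  n6: def={b,q,v} ue={v}

Liveness:
  live n0: ∅→{q,v,z}
  live n1: {q,v,z}→{q,v,z}
  live n2: {q,z}→∅
  live n3: {q,v}→{v}
  live n4: {v}→{q,v}
  live n5: {v}→{v}
  live n6: {v}→∅

Conflict graph:
  b — {q,v}
  q — {b,v,z}
  v — {b,q,w,z}
  w — {v}
  z — {q,v}

Chromatic number:
  {b,q,v} pairwise interfere (3-clique) ⇒ χ ≥ 3
  assign b→c2 q→c1 v→c0 w→c1 z→c2 — no edge inside a register ⇒ χ ≤ 3
  χ = 3

Answer: 3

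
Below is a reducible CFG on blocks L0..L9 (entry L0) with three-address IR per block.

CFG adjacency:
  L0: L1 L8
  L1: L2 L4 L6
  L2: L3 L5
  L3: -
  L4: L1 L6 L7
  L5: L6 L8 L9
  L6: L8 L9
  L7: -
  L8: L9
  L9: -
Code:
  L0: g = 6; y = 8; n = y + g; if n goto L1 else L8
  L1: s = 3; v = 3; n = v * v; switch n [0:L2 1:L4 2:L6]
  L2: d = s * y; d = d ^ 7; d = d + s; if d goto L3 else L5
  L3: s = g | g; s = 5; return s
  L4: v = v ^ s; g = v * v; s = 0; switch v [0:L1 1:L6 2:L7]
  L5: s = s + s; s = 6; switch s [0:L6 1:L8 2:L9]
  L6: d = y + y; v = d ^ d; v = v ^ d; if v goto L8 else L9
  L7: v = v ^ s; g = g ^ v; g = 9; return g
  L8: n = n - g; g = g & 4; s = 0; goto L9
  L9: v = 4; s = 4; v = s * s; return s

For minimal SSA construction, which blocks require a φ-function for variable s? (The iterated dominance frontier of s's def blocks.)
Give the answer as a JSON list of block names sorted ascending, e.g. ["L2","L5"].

Answer: ["L1", "L6", "L8", "L9"]

Analysis:
idom tree: L1←L0 L2←L1 L3←L2 L4←L1 L5←L2 L6←L1 L7←L4 L8←L0 L9←L0
Join-block Dom:
  L1: preds {L0,L4}: {L0} ∩ {L0,L1,L4} = {L0}; idom=L0
  L6: preds {L1,L4,L5}: {L0,L1} ∩ {L0,L1,L4} ∩ {L0,L1,L2,L5} = {L0,L1}; idom=L1
  L8: preds {L0,L5,L6}: {L0} ∩ {L0,L1,L2,L5} ∩ {L0,L1,L6} = {L0}; idom=L0
  L9: preds {L5,L6,L8}: {L0,L1,L2,L5} ∩ {L0,L1,L6} ∩ {L0,L8} = {L0}; idom=L0

DF derivation:
  join L1 pred L0: · stop@L0
  join L1 pred L4: L4→L1 stop@L0
  join L6 pred L1: · stop@L1
  join L6 pred L4: L4 stop@L1
  join L6 pred L5: L5→L2 stop@L1
  join L8 pred L0: · stop@L0
  join L8 pred L5: L5→L2→L1 stop@L0
  join L8 pred L6: L6→L1 stop@L0
  join L9 pred L5: L5→L2→L1 stop@L0
  join L9 pred L6: L6→L1 stop@L0
  join L9 pred L8: L8 stop@L0
  L0: DF=∅
  L1: DF={L1,L8,L9}
  L2: DF={L6,L8,L9}
  L3: DF=∅
  L4: DF={L1,L6}
  L5: DF={L6,L8,L9}
  L6: DF={L8,L9}
  L7: DF=∅
  L8: DF={L9}
  L9: DF=∅

φ for s: defs {L1,L3,L4,L5,L8,L9}
  DF⁺ = {L1,L6,L8,L9}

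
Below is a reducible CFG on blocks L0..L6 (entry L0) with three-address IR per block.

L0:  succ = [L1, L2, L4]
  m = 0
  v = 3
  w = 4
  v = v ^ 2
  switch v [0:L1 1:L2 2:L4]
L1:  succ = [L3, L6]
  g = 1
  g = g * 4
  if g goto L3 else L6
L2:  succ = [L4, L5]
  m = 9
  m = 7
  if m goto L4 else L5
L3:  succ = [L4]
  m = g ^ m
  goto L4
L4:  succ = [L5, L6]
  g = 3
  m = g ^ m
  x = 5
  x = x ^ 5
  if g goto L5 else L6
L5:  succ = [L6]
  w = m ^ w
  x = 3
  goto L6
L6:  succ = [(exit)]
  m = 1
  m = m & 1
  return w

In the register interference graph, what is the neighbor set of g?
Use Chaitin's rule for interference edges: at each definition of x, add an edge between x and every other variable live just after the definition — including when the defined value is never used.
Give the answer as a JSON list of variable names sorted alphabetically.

Block summaries:
  L0: def={m,v,w} ue=∅
  L1: def={g} ue=∅
  L2: def={m} ue=∅
  L3: def={m} ue={g,m}
  L4: def={g,m,x} ue={m}
  L5: def={w,x} ue={m,w}
  L6: def={m} ue={w}

Backward fixpoint:
  live L0: ∅→{m,w}
  live L1: {m,w}→{g,m,w}
  live L2: {w}→{m,w}
  live L3: {g,m,w}→{m,w}
  live L4: {m,w}→{m,w}
  live L5: {m,w}→{w}
  live L6: {w}→∅

Interference:
  g: {m,w,x}
  m: {g,v,w,x}
  v: {m,w}
  w: {g,m,v,x}
  x: {g,m,w}

N(g) = ["m", "w", "x"]

Answer: ["m", "w", "x"]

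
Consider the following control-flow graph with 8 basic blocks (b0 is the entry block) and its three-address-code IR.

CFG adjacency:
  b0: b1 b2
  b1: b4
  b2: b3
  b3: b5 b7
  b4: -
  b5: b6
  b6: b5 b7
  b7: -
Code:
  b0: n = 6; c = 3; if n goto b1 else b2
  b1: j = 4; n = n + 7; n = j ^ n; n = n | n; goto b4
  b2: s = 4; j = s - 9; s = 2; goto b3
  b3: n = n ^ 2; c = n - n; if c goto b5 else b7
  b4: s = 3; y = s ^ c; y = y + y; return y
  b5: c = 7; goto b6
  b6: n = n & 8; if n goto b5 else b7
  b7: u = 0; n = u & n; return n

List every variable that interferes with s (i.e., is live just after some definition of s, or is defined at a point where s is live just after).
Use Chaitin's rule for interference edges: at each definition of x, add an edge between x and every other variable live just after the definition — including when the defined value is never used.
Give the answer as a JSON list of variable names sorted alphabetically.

Per-block:
  b0 def {c,n} use ∅
  b1 def {j,n} use {n}
  b2 def {j,s} use ∅
  b3 def {c,n} use {n}
  b4 def {s,y} use {c}
  b5 def {c} use ∅
  b6 def {n} use {n}
  b7 def {n,u} use {n}

Liveness:
  b0 li=∅ lo={c,n}
  b1 li={c,n} lo={c}
  b2 li={n} lo={n}
  b3 li={n} lo={n}
  b4 li={c} lo=∅
  b5 li={n} lo={n}
  b6 li={n} lo={n}
  b7 li={n} lo=∅

Interfere edges:
  c↔{j,n,s}
  j↔{c,n}
  n↔{c,j,s,u}
  s↔{c,n}
  u↔{n}
  y↔∅

N(s) = ["c", "n"]

Answer: ["c", "n"]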